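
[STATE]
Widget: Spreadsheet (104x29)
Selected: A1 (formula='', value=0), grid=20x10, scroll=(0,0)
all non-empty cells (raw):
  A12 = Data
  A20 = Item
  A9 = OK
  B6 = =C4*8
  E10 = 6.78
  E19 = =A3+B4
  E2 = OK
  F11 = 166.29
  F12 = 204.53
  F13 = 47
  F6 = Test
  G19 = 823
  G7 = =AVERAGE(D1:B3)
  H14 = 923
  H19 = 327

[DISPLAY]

A1:                                                                                                     
       A       B       C       D       E       F       G       H       I       J                        
--------------------------------------------------------------------------------------------------------
  1      [0]       0       0       0       0       0       0       0       0       0                    
  2        0       0       0       0OK             0       0       0       0       0                    
  3        0       0       0       0       0       0       0       0       0       0                    
  4        0       0       0       0       0       0       0       0       0       0                    
  5        0       0       0       0       0       0       0       0       0       0                    
  6        0       0       0       0       0Test           0       0       0       0                    
  7        0       0       0       0       0       0       0       0       0       0                    
  8        0       0       0       0       0       0       0       0       0       0                    
  9 OK             0       0       0       0       0       0       0       0       0                    
 10        0       0       0       0    6.78       0       0       0       0       0                    
 11        0       0       0       0       0  166.29       0       0       0       0                    
 12 Data           0       0       0       0  204.53       0       0       0       0                    
 13        0       0       0       0       0      47       0       0       0       0                    
 14        0       0       0       0       0       0       0     923       0       0                    
 15        0       0       0       0       0       0       0       0       0       0                    
 16        0       0       0       0       0       0       0       0       0       0                    
 17        0       0       0       0       0       0       0       0       0       0                    
 18        0       0       0       0       0       0       0       0       0       0                    
 19        0       0       0       0       0       0     823     327       0       0                    
 20 Item           0       0       0       0       0       0       0       0       0                    
                                                                                                        
                                                                                                        
                                                                                                        
                                                                                                        
                                                                                                        
                                                                                                        


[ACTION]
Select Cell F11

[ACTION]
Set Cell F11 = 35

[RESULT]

F11: 35                                                                                                 
       A       B       C       D       E       F       G       H       I       J                        
--------------------------------------------------------------------------------------------------------
  1        0       0       0       0       0       0       0       0       0       0                    
  2        0       0       0       0OK             0       0       0       0       0                    
  3        0       0       0       0       0       0       0       0       0       0                    
  4        0       0       0       0       0       0       0       0       0       0                    
  5        0       0       0       0       0       0       0       0       0       0                    
  6        0       0       0       0       0Test           0       0       0       0                    
  7        0       0       0       0       0       0       0       0       0       0                    
  8        0       0       0       0       0       0       0       0       0       0                    
  9 OK             0       0       0       0       0       0       0       0       0                    
 10        0       0       0       0    6.78       0       0       0       0       0                    
 11        0       0       0       0       0    [35]       0       0       0       0                    
 12 Data           0       0       0       0  204.53       0       0       0       0                    
 13        0       0       0       0       0      47       0       0       0       0                    
 14        0       0       0       0       0       0       0     923       0       0                    
 15        0       0       0       0       0       0       0       0       0       0                    
 16        0       0       0       0       0       0       0       0       0       0                    
 17        0       0       0       0       0       0       0       0       0       0                    
 18        0       0       0       0       0       0       0       0       0       0                    
 19        0       0       0       0       0       0     823     327       0       0                    
 20 Item           0       0       0       0       0       0       0       0       0                    
                                                                                                        
                                                                                                        
                                                                                                        
                                                                                                        
                                                                                                        
                                                                                                        


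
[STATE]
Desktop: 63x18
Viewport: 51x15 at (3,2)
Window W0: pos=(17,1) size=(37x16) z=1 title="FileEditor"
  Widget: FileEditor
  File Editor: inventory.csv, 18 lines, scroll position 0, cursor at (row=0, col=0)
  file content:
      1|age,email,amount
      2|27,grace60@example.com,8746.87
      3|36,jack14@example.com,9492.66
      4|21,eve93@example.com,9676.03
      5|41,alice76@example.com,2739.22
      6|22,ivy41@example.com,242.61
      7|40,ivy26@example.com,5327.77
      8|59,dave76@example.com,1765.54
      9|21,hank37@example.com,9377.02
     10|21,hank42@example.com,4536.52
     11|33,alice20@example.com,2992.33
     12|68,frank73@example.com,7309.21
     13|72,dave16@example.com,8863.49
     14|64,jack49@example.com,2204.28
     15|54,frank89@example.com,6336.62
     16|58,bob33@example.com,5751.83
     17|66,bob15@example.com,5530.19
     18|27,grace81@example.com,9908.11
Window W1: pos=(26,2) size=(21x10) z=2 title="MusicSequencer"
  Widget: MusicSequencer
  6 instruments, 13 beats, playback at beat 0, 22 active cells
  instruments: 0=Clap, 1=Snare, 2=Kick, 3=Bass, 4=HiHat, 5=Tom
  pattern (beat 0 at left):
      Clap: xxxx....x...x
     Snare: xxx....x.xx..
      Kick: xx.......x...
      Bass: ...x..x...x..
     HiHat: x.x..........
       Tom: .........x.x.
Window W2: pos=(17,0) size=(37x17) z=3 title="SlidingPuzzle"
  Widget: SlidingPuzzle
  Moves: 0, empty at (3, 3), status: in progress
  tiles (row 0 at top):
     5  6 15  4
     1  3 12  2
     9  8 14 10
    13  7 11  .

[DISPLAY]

              ┠───────────────────────────────────┨
              ┃┌────┬────┬────┬────┐              ┃
              ┃│  5 │  6 │ 15 │  4 │              ┃
              ┃├────┼────┼────┼────┤              ┃
              ┃│  1 │  3 │ 12 │  2 │              ┃
              ┃├────┼────┼────┼────┤              ┃
              ┃│  9 │  8 │ 14 │ 10 │              ┃
              ┃├────┼────┼────┼────┤              ┃
              ┃│ 13 │  7 │ 11 │    │              ┃
              ┃└────┴────┴────┴────┘              ┃
              ┃Moves: 0                           ┃
              ┃                                   ┃
              ┃                                   ┃
              ┃                                   ┃
              ┗━━━━━━━━━━━━━━━━━━━━━━━━━━━━━━━━━━━┛


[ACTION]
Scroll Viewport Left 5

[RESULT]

                 ┠─────────────────────────────────
                 ┃┌────┬────┬────┬────┐            
                 ┃│  5 │  6 │ 15 │  4 │            
                 ┃├────┼────┼────┼────┤            
                 ┃│  1 │  3 │ 12 │  2 │            
                 ┃├────┼────┼────┼────┤            
                 ┃│  9 │  8 │ 14 │ 10 │            
                 ┃├────┼────┼────┼────┤            
                 ┃│ 13 │  7 │ 11 │    │            
                 ┃└────┴────┴────┴────┘            
                 ┃Moves: 0                         
                 ┃                                 
                 ┃                                 
                 ┃                                 
                 ┗━━━━━━━━━━━━━━━━━━━━━━━━━━━━━━━━━


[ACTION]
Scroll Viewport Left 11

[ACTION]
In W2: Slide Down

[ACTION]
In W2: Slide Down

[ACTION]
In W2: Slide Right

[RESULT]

                 ┠─────────────────────────────────
                 ┃┌────┬────┬────┬────┐            
                 ┃│  5 │  6 │ 15 │  4 │            
                 ┃├────┼────┼────┼────┤            
                 ┃│  1 │  3 │    │ 12 │            
                 ┃├────┼────┼────┼────┤            
                 ┃│  9 │  8 │ 14 │  2 │            
                 ┃├────┼────┼────┼────┤            
                 ┃│ 13 │  7 │ 11 │ 10 │            
                 ┃└────┴────┴────┴────┘            
                 ┃Moves: 3                         
                 ┃                                 
                 ┃                                 
                 ┃                                 
                 ┗━━━━━━━━━━━━━━━━━━━━━━━━━━━━━━━━━


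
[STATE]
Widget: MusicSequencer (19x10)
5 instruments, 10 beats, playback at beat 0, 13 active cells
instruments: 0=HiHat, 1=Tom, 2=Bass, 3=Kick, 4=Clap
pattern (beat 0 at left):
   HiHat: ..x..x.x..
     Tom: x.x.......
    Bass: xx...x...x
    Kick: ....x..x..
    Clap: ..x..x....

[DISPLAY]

      ▼123456789   
 HiHat··█··█·█··   
   Tom█·█·······   
  Bass██···█···█   
  Kick····█··█··   
  Clap··█··█····   
                   
                   
                   
                   


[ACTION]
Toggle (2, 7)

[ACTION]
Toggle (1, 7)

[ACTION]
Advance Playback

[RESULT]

      0▼23456789   
 HiHat··█··█·█··   
   Tom█·█····█··   
  Bass██···█·█·█   
  Kick····█··█··   
  Clap··█··█····   
                   
                   
                   
                   


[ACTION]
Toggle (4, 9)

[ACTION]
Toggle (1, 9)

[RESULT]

      0▼23456789   
 HiHat··█··█·█··   
   Tom█·█····█·█   
  Bass██···█·█·█   
  Kick····█··█··   
  Clap··█··█···█   
                   
                   
                   
                   


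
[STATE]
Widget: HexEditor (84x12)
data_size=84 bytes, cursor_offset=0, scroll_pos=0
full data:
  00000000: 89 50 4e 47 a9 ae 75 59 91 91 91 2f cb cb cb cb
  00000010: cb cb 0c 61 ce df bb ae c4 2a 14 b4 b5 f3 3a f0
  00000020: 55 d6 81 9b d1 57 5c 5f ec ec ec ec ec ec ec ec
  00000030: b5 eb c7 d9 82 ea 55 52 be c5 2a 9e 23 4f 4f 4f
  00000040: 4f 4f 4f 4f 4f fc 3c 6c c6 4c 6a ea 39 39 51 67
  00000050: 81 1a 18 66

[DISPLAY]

00000000  89 50 4e 47 a9 ae 75 59  91 91 91 2f cb cb cb cb  |.PNG..uY.../....|      
00000010  cb cb 0c 61 ce df bb ae  c4 2a 14 b4 b5 f3 3a f0  |...a.....*....:.|      
00000020  55 d6 81 9b d1 57 5c 5f  ec ec ec ec ec ec ec ec  |U....W\_........|      
00000030  b5 eb c7 d9 82 ea 55 52  be c5 2a 9e 23 4f 4f 4f  |......UR..*.#OOO|      
00000040  4f 4f 4f 4f 4f fc 3c 6c  c6 4c 6a ea 39 39 51 67  |OOOOO.<l.Lj.99Qg|      
00000050  81 1a 18 66                                       |...f            |      
                                                                                    
                                                                                    
                                                                                    
                                                                                    
                                                                                    
                                                                                    


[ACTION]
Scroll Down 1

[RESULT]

00000010  cb cb 0c 61 ce df bb ae  c4 2a 14 b4 b5 f3 3a f0  |...a.....*....:.|      
00000020  55 d6 81 9b d1 57 5c 5f  ec ec ec ec ec ec ec ec  |U....W\_........|      
00000030  b5 eb c7 d9 82 ea 55 52  be c5 2a 9e 23 4f 4f 4f  |......UR..*.#OOO|      
00000040  4f 4f 4f 4f 4f fc 3c 6c  c6 4c 6a ea 39 39 51 67  |OOOOO.<l.Lj.99Qg|      
00000050  81 1a 18 66                                       |...f            |      
                                                                                    
                                                                                    
                                                                                    
                                                                                    
                                                                                    
                                                                                    
                                                                                    


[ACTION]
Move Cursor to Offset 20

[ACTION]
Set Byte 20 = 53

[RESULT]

00000010  cb cb 0c 61 53 df bb ae  c4 2a 14 b4 b5 f3 3a f0  |...aS....*....:.|      
00000020  55 d6 81 9b d1 57 5c 5f  ec ec ec ec ec ec ec ec  |U....W\_........|      
00000030  b5 eb c7 d9 82 ea 55 52  be c5 2a 9e 23 4f 4f 4f  |......UR..*.#OOO|      
00000040  4f 4f 4f 4f 4f fc 3c 6c  c6 4c 6a ea 39 39 51 67  |OOOOO.<l.Lj.99Qg|      
00000050  81 1a 18 66                                       |...f            |      
                                                                                    
                                                                                    
                                                                                    
                                                                                    
                                                                                    
                                                                                    
                                                                                    


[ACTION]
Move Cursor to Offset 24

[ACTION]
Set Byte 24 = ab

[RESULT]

00000010  cb cb 0c 61 53 df bb ae  AB 2a 14 b4 b5 f3 3a f0  |...aS....*....:.|      
00000020  55 d6 81 9b d1 57 5c 5f  ec ec ec ec ec ec ec ec  |U....W\_........|      
00000030  b5 eb c7 d9 82 ea 55 52  be c5 2a 9e 23 4f 4f 4f  |......UR..*.#OOO|      
00000040  4f 4f 4f 4f 4f fc 3c 6c  c6 4c 6a ea 39 39 51 67  |OOOOO.<l.Lj.99Qg|      
00000050  81 1a 18 66                                       |...f            |      
                                                                                    
                                                                                    
                                                                                    
                                                                                    
                                                                                    
                                                                                    
                                                                                    


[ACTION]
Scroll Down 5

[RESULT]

00000050  81 1a 18 66                                       |...f            |      
                                                                                    
                                                                                    
                                                                                    
                                                                                    
                                                                                    
                                                                                    
                                                                                    
                                                                                    
                                                                                    
                                                                                    
                                                                                    


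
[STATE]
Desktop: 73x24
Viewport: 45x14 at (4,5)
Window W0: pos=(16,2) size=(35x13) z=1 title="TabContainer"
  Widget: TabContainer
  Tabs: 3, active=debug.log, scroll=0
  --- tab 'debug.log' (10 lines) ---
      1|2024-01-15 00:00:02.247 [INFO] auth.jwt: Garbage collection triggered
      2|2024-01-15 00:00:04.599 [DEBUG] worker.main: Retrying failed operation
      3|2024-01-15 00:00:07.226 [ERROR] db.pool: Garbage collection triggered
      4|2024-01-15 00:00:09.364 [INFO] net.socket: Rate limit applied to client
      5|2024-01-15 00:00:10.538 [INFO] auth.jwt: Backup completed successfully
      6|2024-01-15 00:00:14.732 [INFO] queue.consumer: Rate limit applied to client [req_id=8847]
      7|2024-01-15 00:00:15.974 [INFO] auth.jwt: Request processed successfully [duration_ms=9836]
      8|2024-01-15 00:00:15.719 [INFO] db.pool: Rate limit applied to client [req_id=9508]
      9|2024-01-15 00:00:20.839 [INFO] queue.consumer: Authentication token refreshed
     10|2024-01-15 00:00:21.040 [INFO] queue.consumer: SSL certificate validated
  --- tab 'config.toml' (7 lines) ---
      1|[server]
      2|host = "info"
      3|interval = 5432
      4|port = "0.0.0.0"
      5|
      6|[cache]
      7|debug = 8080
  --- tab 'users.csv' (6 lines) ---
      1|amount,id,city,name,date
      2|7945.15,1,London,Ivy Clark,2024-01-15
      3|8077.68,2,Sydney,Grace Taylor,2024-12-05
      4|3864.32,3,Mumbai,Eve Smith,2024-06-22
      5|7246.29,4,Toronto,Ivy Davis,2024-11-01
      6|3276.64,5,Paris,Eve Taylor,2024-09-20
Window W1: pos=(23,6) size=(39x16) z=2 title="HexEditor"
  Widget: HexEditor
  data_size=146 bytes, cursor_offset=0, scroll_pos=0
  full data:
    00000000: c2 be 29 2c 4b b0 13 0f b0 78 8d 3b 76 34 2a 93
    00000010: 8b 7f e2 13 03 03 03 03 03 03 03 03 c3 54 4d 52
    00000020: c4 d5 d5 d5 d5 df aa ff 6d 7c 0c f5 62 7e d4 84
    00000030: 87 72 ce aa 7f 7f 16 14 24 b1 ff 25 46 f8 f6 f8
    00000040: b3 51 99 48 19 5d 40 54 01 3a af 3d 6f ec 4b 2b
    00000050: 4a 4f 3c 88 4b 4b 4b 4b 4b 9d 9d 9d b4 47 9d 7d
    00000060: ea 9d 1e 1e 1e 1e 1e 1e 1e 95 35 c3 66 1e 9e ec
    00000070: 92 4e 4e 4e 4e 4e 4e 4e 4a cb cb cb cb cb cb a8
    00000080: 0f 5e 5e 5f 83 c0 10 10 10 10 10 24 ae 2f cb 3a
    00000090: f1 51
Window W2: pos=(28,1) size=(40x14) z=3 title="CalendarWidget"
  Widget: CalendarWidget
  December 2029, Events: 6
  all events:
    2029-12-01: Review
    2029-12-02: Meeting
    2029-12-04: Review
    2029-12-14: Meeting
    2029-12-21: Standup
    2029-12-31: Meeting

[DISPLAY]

            ┃[debug.log]┃Mo Tu We Th Fr Sa Su
            ┃──────┏━━━━┃                1*  
            ┃2024-0┃ Hex┃ 3  4*  5  6  7  8  
            ┃2024-0┠────┃10 11 12 13 14* 15 1
            ┃2024-0┃0000┃17 18 19 20 21* 22 2
            ┃2024-0┃0000┃24 25 26 27 28 29 30
            ┃2024-0┃0000┃31*                 
            ┃2024-0┃0000┃                    
            ┃2024-0┃0000┃                    
            ┗━━━━━━┃0000┗━━━━━━━━━━━━━━━━━━━━
                   ┃00000060  ea 9d 1e 1e 1e 
                   ┃00000070  92 4e 4e 4e 4e 
                   ┃00000080  0f 5e 5e 5f 83 
                   ┃00000090  f1 51          


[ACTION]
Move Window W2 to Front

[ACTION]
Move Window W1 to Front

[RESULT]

            ┃[debug.log]┃Mo Tu We Th Fr Sa Su
            ┃──────┏━━━━━━━━━━━━━━━━━━━━━━━━━
            ┃2024-0┃ HexEditor               
            ┃2024-0┠─────────────────────────
            ┃2024-0┃00000000  C2 be 29 2c 4b 
            ┃2024-0┃00000010  8b 7f e2 13 03 
            ┃2024-0┃00000020  c4 d5 d5 d5 d5 
            ┃2024-0┃00000030  87 72 ce aa 7f 
            ┃2024-0┃00000040  b3 51 99 48 19 
            ┗━━━━━━┃00000050  4a 4f 3c 88 4b 
                   ┃00000060  ea 9d 1e 1e 1e 
                   ┃00000070  92 4e 4e 4e 4e 
                   ┃00000080  0f 5e 5e 5f 83 
                   ┃00000090  f1 51          


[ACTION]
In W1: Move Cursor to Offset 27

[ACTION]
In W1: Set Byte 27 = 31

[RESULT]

            ┃[debug.log]┃Mo Tu We Th Fr Sa Su
            ┃──────┏━━━━━━━━━━━━━━━━━━━━━━━━━
            ┃2024-0┃ HexEditor               
            ┃2024-0┠─────────────────────────
            ┃2024-0┃00000000  c2 be 29 2c 4b 
            ┃2024-0┃00000010  8b 7f e2 13 03 
            ┃2024-0┃00000020  c4 d5 d5 d5 d5 
            ┃2024-0┃00000030  87 72 ce aa 7f 
            ┃2024-0┃00000040  b3 51 99 48 19 
            ┗━━━━━━┃00000050  4a 4f 3c 88 4b 
                   ┃00000060  ea 9d 1e 1e 1e 
                   ┃00000070  92 4e 4e 4e 4e 
                   ┃00000080  0f 5e 5e 5f 83 
                   ┃00000090  f1 51          


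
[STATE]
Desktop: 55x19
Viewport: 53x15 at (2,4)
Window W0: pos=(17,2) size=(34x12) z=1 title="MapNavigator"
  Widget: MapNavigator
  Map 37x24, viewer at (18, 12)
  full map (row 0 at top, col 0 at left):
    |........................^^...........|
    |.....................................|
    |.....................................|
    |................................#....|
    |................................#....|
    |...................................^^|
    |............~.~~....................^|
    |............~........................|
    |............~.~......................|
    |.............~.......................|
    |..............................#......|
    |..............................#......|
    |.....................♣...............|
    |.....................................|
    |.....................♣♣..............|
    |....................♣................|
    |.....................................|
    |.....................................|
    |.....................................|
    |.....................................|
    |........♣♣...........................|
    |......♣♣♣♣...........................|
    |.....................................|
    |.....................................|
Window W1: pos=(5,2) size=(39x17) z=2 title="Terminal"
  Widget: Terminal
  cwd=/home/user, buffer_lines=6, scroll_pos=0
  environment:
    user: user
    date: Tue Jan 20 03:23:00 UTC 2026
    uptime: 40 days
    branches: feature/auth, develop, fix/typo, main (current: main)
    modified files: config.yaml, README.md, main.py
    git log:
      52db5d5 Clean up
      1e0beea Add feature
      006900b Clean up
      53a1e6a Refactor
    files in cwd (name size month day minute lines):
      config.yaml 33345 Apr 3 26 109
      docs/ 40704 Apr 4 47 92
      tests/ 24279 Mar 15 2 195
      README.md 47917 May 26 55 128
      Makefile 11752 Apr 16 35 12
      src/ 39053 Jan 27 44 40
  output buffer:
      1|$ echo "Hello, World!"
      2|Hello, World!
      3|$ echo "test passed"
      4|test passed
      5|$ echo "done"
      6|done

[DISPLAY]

   ┠─────────────────────────────────────┨──────┨    
   ┃$ echo "Hello, World!"               ┃......┃    
   ┃Hello, World!                        ┃......┃    
   ┃$ echo "test passed"                 ┃..#...┃    
   ┃test passed                          ┃..#...┃    
   ┃$ echo "done"                        ┃......┃    
   ┃done                                 ┃......┃    
   ┃$ █                                  ┃......┃    
   ┃                                     ┃......┃    
   ┃                                     ┃━━━━━━┛    
   ┃                                     ┃           
   ┃                                     ┃           
   ┃                                     ┃           
   ┃                                     ┃           
   ┗━━━━━━━━━━━━━━━━━━━━━━━━━━━━━━━━━━━━━┛           


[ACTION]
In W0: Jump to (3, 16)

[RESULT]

   ┠─────────────────────────────────────┨──────┨    
   ┃$ echo "Hello, World!"               ┃......┃    
   ┃Hello, World!                        ┃......┃    
   ┃$ echo "test passed"                 ┃......┃    
   ┃test passed                          ┃......┃    
   ┃$ echo "done"                        ┃......┃    
   ┃done                                 ┃......┃    
   ┃$ █                                  ┃......┃    
   ┃                                     ┃......┃    
   ┃                                     ┃━━━━━━┛    
   ┃                                     ┃           
   ┃                                     ┃           
   ┃                                     ┃           
   ┃                                     ┃           
   ┗━━━━━━━━━━━━━━━━━━━━━━━━━━━━━━━━━━━━━┛           


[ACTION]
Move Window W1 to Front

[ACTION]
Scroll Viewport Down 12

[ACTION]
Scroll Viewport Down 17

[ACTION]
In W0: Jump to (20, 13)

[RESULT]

   ┠─────────────────────────────────────┨──────┨    
   ┃$ echo "Hello, World!"               ┃......┃    
   ┃Hello, World!                        ┃#.....┃    
   ┃$ echo "test passed"                 ┃#.....┃    
   ┃test passed                          ┃......┃    
   ┃$ echo "done"                        ┃......┃    
   ┃done                                 ┃......┃    
   ┃$ █                                  ┃......┃    
   ┃                                     ┃......┃    
   ┃                                     ┃━━━━━━┛    
   ┃                                     ┃           
   ┃                                     ┃           
   ┃                                     ┃           
   ┃                                     ┃           
   ┗━━━━━━━━━━━━━━━━━━━━━━━━━━━━━━━━━━━━━┛           


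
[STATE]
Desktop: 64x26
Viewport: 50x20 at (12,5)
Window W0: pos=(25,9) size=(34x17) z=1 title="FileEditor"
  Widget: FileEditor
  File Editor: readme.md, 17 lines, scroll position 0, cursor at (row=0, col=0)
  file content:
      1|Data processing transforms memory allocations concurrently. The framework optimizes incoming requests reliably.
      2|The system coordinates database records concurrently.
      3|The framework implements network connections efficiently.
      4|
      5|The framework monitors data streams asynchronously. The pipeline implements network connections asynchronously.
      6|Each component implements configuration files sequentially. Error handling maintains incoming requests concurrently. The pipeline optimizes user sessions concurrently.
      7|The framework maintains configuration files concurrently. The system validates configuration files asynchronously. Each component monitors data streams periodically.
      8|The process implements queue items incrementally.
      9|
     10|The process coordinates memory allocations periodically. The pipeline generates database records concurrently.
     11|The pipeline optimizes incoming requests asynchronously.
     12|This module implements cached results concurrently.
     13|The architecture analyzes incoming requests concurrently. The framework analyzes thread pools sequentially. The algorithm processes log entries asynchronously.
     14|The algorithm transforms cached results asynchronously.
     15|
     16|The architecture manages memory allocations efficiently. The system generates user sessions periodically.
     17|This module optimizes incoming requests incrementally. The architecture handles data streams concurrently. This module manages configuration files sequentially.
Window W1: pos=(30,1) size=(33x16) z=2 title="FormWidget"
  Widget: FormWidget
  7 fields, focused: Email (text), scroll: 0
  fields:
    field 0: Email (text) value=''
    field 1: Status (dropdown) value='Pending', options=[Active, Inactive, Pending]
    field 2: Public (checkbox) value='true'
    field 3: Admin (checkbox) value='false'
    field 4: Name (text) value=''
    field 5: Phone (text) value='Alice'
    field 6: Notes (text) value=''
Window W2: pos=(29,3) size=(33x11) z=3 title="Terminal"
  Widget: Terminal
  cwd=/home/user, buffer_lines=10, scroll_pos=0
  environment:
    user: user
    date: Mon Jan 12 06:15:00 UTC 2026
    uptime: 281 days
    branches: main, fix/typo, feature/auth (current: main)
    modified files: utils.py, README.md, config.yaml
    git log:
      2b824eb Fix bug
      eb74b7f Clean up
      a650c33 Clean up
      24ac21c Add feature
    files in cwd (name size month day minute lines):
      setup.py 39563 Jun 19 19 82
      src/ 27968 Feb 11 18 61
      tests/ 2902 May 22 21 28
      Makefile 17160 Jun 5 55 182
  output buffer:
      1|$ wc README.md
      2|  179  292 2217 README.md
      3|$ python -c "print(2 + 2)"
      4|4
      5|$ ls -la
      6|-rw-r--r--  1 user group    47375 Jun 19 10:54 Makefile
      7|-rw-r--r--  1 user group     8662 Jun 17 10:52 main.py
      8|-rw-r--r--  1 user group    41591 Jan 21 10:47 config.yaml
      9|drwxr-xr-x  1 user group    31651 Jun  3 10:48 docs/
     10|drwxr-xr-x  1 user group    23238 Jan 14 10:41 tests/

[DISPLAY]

                 ┠───────────────────────────────┨
                 ┃$ wc README.md                 ┃
                 ┃  179  292 2217 README.md      ┃
                 ┃$ python -c "print(2 + 2)"     ┃
             ┏━━━┃4                              ┃
             ┃ Fi┃$ ls -la                       ┃
             ┠───┃-rw-r--r--  1 user group    473┃
             ┃█at┃-rw-r--r--  1 user group     86┃
             ┃The┗━━━━━━━━━━━━━━━━━━━━━━━━━━━━━━━┛
             ┃The ┃                               
             ┃    ┃                               
             ┃The ┗━━━━━━━━━━━━━━━━━━━━━━━━━━━━━━━
             ┃Each component implements confi░┃   
             ┃The framework maintains configu░┃   
             ┃The process implements queue it░┃   
             ┃                               ░┃   
             ┃The process coordinates memory ░┃   
             ┃The pipeline optimizes incoming░┃   
             ┃This module implements cached r░┃   
             ┃The architecture analyzes incom▼┃   


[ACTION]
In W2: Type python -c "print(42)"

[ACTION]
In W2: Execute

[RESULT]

                 ┠───────────────────────────────┨
                 ┃-rw-r--r--  1 user group     86┃
                 ┃-rw-r--r--  1 user group    415┃
                 ┃drwxr-xr-x  1 user group    316┃
             ┏━━━┃drwxr-xr-x  1 user group    232┃
             ┃ Fi┃$ python -c "print(42)"        ┃
             ┠───┃42                             ┃
             ┃█at┃$ █                            ┃
             ┃The┗━━━━━━━━━━━━━━━━━━━━━━━━━━━━━━━┛
             ┃The ┃                               
             ┃    ┃                               
             ┃The ┗━━━━━━━━━━━━━━━━━━━━━━━━━━━━━━━
             ┃Each component implements confi░┃   
             ┃The framework maintains configu░┃   
             ┃The process implements queue it░┃   
             ┃                               ░┃   
             ┃The process coordinates memory ░┃   
             ┃The pipeline optimizes incoming░┃   
             ┃This module implements cached r░┃   
             ┃The architecture analyzes incom▼┃   


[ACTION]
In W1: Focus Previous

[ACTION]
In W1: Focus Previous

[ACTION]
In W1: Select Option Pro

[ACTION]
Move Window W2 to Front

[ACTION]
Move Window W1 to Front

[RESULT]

                 ┠┃  Status:     [Pending       ▼]
                 ┃┃  Public:     [x]              
                 ┃┃  Admin:      [ ]              
                 ┃┃  Name:       [               ]
             ┏━━━┃┃> Phone:      [Alice          ]
             ┃ Fi┃┃  Notes:      [               ]
             ┠───┃┃                               
             ┃█at┃┃                               
             ┃The┗┃                               
             ┃The ┃                               
             ┃    ┃                               
             ┃The ┗━━━━━━━━━━━━━━━━━━━━━━━━━━━━━━━
             ┃Each component implements confi░┃   
             ┃The framework maintains configu░┃   
             ┃The process implements queue it░┃   
             ┃                               ░┃   
             ┃The process coordinates memory ░┃   
             ┃The pipeline optimizes incoming░┃   
             ┃This module implements cached r░┃   
             ┃The architecture analyzes incom▼┃   


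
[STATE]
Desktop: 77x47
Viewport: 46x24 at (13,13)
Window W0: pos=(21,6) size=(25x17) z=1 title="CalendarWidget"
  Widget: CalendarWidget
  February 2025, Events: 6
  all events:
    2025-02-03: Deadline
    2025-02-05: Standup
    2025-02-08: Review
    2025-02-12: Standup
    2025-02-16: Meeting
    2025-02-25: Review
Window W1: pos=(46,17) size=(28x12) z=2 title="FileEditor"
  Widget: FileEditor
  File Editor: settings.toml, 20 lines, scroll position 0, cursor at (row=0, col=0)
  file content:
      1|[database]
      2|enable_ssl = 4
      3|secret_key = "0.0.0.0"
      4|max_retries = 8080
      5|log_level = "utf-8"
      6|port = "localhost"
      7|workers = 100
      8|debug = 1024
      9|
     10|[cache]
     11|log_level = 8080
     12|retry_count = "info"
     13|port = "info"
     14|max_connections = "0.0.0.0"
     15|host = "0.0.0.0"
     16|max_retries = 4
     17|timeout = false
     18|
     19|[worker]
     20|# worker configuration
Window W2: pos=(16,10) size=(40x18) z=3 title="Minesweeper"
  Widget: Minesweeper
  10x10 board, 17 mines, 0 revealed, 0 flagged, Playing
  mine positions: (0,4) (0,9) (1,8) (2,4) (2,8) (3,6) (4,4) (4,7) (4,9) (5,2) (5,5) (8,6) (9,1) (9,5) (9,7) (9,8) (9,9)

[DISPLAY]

   ┃■■■■■■■■■■                            ┃   
   ┃■■■■■■■■■■                            ┃   
   ┃■■■■■■■■■■                            ┃   
   ┃■■■■■■■■■■                            ┃   
   ┃■■■■■■■■■■                            ┃━━━
   ┃■■■■■■■■■■                            ┃or 
   ┃■■■■■■■■■■                            ┃───
   ┃■■■■■■■■■■                            ┃]  
   ┃■■■■■■■■■■                            ┃l =
   ┃■■■■■■■■■■                            ┃y =
   ┃                                      ┃es 
   ┃                                      ┃ = 
   ┃                                      ┃oca
   ┃                                      ┃ 10
   ┗━━━━━━━━━━━━━━━━━━━━━━━━━━━━━━━━━━━━━━┛024
                                 ┗━━━━━━━━━━━━
                                              
                                              
                                              
                                              
                                              
                                              
                                              
                                              


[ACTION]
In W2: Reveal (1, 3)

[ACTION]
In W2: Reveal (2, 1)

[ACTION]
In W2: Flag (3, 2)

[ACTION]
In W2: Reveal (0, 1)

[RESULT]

   ┃   1■■■■■■                            ┃   
   ┃   2■■■■■■                            ┃   
   ┃   1■■■■■■                            ┃   
   ┃   2■■■■■■                            ┃   
   ┃ 112■■■■■■                            ┃━━━
   ┃ 1■■■■■■■■                            ┃or 
   ┃ 11111■■■■                            ┃───
   ┃     1■■■■                            ┃]  
   ┃111 12■■■■                            ┃l =
   ┃■■1 1■■■■■                            ┃y =
   ┃                                      ┃es 
   ┃                                      ┃ = 
   ┃                                      ┃oca
   ┃                                      ┃ 10
   ┗━━━━━━━━━━━━━━━━━━━━━━━━━━━━━━━━━━━━━━┛024
                                 ┗━━━━━━━━━━━━
                                              
                                              
                                              
                                              
                                              
                                              
                                              
                                              
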